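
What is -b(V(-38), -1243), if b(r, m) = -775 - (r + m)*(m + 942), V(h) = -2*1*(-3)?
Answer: 373112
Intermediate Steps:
V(h) = 6 (V(h) = -2*(-3) = 6)
b(r, m) = -775 - (942 + m)*(m + r) (b(r, m) = -775 - (m + r)*(942 + m) = -775 - (942 + m)*(m + r))
-b(V(-38), -1243) = -(-775 - 1*(-1243)² - 942*(-1243) - 942*6 - 1*(-1243)*6) = -(-775 - 1*1545049 + 1170906 - 5652 + 7458) = -(-775 - 1545049 + 1170906 - 5652 + 7458) = -1*(-373112) = 373112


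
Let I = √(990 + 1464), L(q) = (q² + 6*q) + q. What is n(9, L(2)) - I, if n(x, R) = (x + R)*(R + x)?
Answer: 729 - √2454 ≈ 679.46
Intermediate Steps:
L(q) = q² + 7*q
I = √2454 ≈ 49.538
n(x, R) = (R + x)² (n(x, R) = (R + x)*(R + x) = (R + x)²)
n(9, L(2)) - I = (2*(7 + 2) + 9)² - √2454 = (2*9 + 9)² - √2454 = (18 + 9)² - √2454 = 27² - √2454 = 729 - √2454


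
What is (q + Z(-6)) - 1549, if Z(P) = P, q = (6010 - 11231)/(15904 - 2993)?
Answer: -20081826/12911 ≈ -1555.4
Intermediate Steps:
q = -5221/12911 ≈ -0.40438
(q + Z(-6)) - 1549 = (-5221/12911 - 6) - 1549 = -82687/12911 - 1549 = -20081826/12911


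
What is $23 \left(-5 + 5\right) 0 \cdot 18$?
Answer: $0$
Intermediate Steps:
$23 \left(-5 + 5\right) 0 \cdot 18 = 23 \cdot 0 \cdot 0 \cdot 18 = 23 \cdot 0 \cdot 18 = 0 \cdot 18 = 0$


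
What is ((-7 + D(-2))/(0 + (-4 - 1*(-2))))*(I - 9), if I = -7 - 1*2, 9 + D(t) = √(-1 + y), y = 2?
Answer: -135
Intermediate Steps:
D(t) = -8 (D(t) = -9 + √(-1 + 2) = -9 + √1 = -9 + 1 = -8)
I = -9 (I = -7 - 2 = -9)
((-7 + D(-2))/(0 + (-4 - 1*(-2))))*(I - 9) = ((-7 - 8)/(0 + (-4 - 1*(-2))))*(-9 - 9) = -15/(0 + (-4 + 2))*(-18) = -15/(0 - 2)*(-18) = -15/(-2)*(-18) = -15*(-½)*(-18) = (15/2)*(-18) = -135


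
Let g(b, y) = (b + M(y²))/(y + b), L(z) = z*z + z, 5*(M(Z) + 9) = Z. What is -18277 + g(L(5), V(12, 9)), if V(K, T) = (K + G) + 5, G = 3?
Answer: -913749/50 ≈ -18275.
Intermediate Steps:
V(K, T) = 8 + K (V(K, T) = (K + 3) + 5 = (3 + K) + 5 = 8 + K)
M(Z) = -9 + Z/5
L(z) = z + z² (L(z) = z² + z = z + z²)
g(b, y) = (-9 + b + y²/5)/(b + y) (g(b, y) = (b + (-9 + y²/5))/(y + b) = (-9 + b + y²/5)/(b + y))
-18277 + g(L(5), V(12, 9)) = -18277 + (-9 + 5*(1 + 5) + (8 + 12)²/5)/(5*(1 + 5) + (8 + 12)) = -18277 + (-9 + 5*6 + (⅕)*20²)/(5*6 + 20) = -18277 + (-9 + 30 + (⅕)*400)/(30 + 20) = -18277 + (-9 + 30 + 80)/50 = -18277 + (1/50)*101 = -18277 + 101/50 = -913749/50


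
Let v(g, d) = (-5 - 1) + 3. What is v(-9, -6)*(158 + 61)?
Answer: -657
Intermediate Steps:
v(g, d) = -3 (v(g, d) = -6 + 3 = -3)
v(-9, -6)*(158 + 61) = -3*(158 + 61) = -3*219 = -657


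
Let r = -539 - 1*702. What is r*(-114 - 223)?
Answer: 418217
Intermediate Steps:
r = -1241 (r = -539 - 702 = -1241)
r*(-114 - 223) = -1241*(-114 - 223) = -1241*(-337) = 418217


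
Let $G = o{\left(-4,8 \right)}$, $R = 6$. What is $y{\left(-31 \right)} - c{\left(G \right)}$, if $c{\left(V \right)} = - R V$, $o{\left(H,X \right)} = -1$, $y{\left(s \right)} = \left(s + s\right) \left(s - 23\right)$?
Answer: $3342$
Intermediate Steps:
$y{\left(s \right)} = 2 s \left(-23 + s\right)$
$G = -1$
$c{\left(V \right)} = - 6 V$ ($c{\left(V \right)} = \left(-1\right) 6 V = - 6 V$)
$y{\left(-31 \right)} - c{\left(G \right)} = 2 \left(-31\right) \left(-23 - 31\right) - \left(-6\right) \left(-1\right) = 2 \left(-31\right) \left(-54\right) - 6 = 3348 - 6 = 3342$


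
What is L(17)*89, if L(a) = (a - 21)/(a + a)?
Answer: -178/17 ≈ -10.471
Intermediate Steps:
L(a) = (-21 + a)/(2*a) (L(a) = (-21 + a)/((2*a)) = (-21 + a)*(1/(2*a)) = (-21 + a)/(2*a))
L(17)*89 = ((½)*(-21 + 17)/17)*89 = ((½)*(1/17)*(-4))*89 = -2/17*89 = -178/17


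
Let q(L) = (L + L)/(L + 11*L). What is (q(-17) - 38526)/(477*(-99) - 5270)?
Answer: 231155/314958 ≈ 0.73392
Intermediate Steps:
q(L) = ⅙ (q(L) = (2*L)/((12*L)) = (2*L)*(1/(12*L)) = ⅙)
(q(-17) - 38526)/(477*(-99) - 5270) = (⅙ - 38526)/(477*(-99) - 5270) = -231155/(6*(-47223 - 5270)) = -231155/6/(-52493) = -231155/6*(-1/52493) = 231155/314958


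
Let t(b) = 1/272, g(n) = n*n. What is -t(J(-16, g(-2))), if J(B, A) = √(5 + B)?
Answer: -1/272 ≈ -0.0036765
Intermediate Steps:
g(n) = n²
t(b) = 1/272
-t(J(-16, g(-2))) = -1*1/272 = -1/272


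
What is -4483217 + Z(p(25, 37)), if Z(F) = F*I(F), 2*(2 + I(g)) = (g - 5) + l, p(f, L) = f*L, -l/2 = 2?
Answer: -4061417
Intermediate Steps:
l = -4 (l = -2*2 = -4)
p(f, L) = L*f
I(g) = -13/2 + g/2 (I(g) = -2 + ((g - 5) - 4)/2 = -2 + ((-5 + g) - 4)/2 = -2 + (-9 + g)/2 = -2 + (-9/2 + g/2) = -13/2 + g/2)
Z(F) = F*(-13/2 + F/2)
-4483217 + Z(p(25, 37)) = -4483217 + (37*25)*(-13 + 37*25)/2 = -4483217 + (1/2)*925*(-13 + 925) = -4483217 + (1/2)*925*912 = -4483217 + 421800 = -4061417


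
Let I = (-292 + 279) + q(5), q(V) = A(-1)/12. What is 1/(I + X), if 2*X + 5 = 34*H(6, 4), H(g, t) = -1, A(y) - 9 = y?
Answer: -6/191 ≈ -0.031414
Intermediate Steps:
A(y) = 9 + y
q(V) = ⅔ (q(V) = (9 - 1)/12 = 8*(1/12) = ⅔)
X = -39/2 (X = -5/2 + (34*(-1))/2 = -5/2 + (½)*(-34) = -5/2 - 17 = -39/2 ≈ -19.500)
I = -37/3 (I = (-292 + 279) + ⅔ = -13 + ⅔ = -37/3 ≈ -12.333)
1/(I + X) = 1/(-37/3 - 39/2) = 1/(-191/6) = -6/191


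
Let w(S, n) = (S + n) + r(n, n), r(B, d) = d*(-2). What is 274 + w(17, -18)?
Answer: 309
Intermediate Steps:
r(B, d) = -2*d
w(S, n) = S - n (w(S, n) = (S + n) - 2*n = S - n)
274 + w(17, -18) = 274 + (17 - 1*(-18)) = 274 + (17 + 18) = 274 + 35 = 309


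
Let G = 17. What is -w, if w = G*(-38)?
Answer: 646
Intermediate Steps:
w = -646 (w = 17*(-38) = -646)
-w = -1*(-646) = 646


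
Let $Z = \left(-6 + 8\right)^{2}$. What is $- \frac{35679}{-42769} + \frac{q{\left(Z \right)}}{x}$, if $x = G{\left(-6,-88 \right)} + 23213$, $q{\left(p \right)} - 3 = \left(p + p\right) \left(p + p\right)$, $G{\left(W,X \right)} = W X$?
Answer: $\frac{849920662}{1015378829} \approx 0.83705$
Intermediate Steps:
$Z = 4$ ($Z = 2^{2} = 4$)
$q{\left(p \right)} = 3 + 4 p^{2}$ ($q{\left(p \right)} = 3 + \left(p + p\right) \left(p + p\right) = 3 + 2 p 2 p = 3 + 4 p^{2}$)
$x = 23741$ ($x = \left(-6\right) \left(-88\right) + 23213 = 528 + 23213 = 23741$)
$- \frac{35679}{-42769} + \frac{q{\left(Z \right)}}{x} = - \frac{35679}{-42769} + \frac{3 + 4 \cdot 4^{2}}{23741} = \left(-35679\right) \left(- \frac{1}{42769}\right) + \left(3 + 4 \cdot 16\right) \frac{1}{23741} = \frac{35679}{42769} + \left(3 + 64\right) \frac{1}{23741} = \frac{35679}{42769} + 67 \cdot \frac{1}{23741} = \frac{35679}{42769} + \frac{67}{23741} = \frac{849920662}{1015378829}$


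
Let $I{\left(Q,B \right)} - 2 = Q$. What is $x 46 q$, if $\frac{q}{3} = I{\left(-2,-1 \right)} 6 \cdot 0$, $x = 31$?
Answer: $0$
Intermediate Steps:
$I{\left(Q,B \right)} = 2 + Q$
$q = 0$ ($q = 3 \left(2 - 2\right) 6 \cdot 0 = 3 \cdot 0 \cdot 6 \cdot 0 = 3 \cdot 0 \cdot 0 = 3 \cdot 0 = 0$)
$x 46 q = 31 \cdot 46 \cdot 0 = 1426 \cdot 0 = 0$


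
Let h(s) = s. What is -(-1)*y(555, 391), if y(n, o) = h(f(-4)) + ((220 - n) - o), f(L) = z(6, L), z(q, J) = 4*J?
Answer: -742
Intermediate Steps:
f(L) = 4*L
y(n, o) = 204 - n - o (y(n, o) = 4*(-4) + ((220 - n) - o) = -16 + (220 - n - o) = 204 - n - o)
-(-1)*y(555, 391) = -(-1)*(204 - 1*555 - 1*391) = -(-1)*(204 - 555 - 391) = -(-1)*(-742) = -1*742 = -742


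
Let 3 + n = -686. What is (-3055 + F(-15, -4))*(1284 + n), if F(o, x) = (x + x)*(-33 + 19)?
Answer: -1751085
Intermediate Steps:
n = -689 (n = -3 - 686 = -689)
F(o, x) = -28*x (F(o, x) = (2*x)*(-14) = -28*x)
(-3055 + F(-15, -4))*(1284 + n) = (-3055 - 28*(-4))*(1284 - 689) = (-3055 + 112)*595 = -2943*595 = -1751085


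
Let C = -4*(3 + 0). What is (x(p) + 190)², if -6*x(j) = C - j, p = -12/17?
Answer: 10640644/289 ≈ 36819.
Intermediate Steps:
C = -12 (C = -4*3 = -12)
p = -12/17 (p = -12*1/17 = -12/17 ≈ -0.70588)
x(j) = 2 + j/6 (x(j) = -(-12 - j)/6 = 2 + j/6)
(x(p) + 190)² = ((2 + (⅙)*(-12/17)) + 190)² = ((2 - 2/17) + 190)² = (32/17 + 190)² = (3262/17)² = 10640644/289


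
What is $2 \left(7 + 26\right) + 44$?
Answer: $110$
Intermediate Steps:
$2 \left(7 + 26\right) + 44 = 2 \cdot 33 + 44 = 66 + 44 = 110$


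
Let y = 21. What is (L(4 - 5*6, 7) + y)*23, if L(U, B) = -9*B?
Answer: -966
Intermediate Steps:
(L(4 - 5*6, 7) + y)*23 = (-9*7 + 21)*23 = (-63 + 21)*23 = -42*23 = -966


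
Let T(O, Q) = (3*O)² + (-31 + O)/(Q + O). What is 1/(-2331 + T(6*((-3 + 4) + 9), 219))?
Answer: 279/8389280 ≈ 3.3257e-5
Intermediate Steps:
T(O, Q) = 9*O² + (-31 + O)/(O + Q)
1/(-2331 + T(6*((-3 + 4) + 9), 219)) = 1/(-2331 + (-31 + 6*((-3 + 4) + 9) + 9*(6*((-3 + 4) + 9))³ + 9*219*(6*((-3 + 4) + 9))²)/(6*((-3 + 4) + 9) + 219)) = 1/(-2331 + (-31 + 6*(1 + 9) + 9*(6*(1 + 9))³ + 9*219*(6*(1 + 9))²)/(6*(1 + 9) + 219)) = 1/(-2331 + (-31 + 6*10 + 9*(6*10)³ + 9*219*(6*10)²)/(6*10 + 219)) = 1/(-2331 + (-31 + 60 + 9*60³ + 9*219*60²)/(60 + 219)) = 1/(-2331 + (-31 + 60 + 9*216000 + 9*219*3600)/279) = 1/(-2331 + (-31 + 60 + 1944000 + 7095600)/279) = 1/(-2331 + (1/279)*9039629) = 1/(-2331 + 9039629/279) = 1/(8389280/279) = 279/8389280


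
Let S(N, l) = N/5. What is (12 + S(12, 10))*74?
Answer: 5328/5 ≈ 1065.6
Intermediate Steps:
S(N, l) = N/5 (S(N, l) = N*(⅕) = N/5)
(12 + S(12, 10))*74 = (12 + (⅕)*12)*74 = (12 + 12/5)*74 = (72/5)*74 = 5328/5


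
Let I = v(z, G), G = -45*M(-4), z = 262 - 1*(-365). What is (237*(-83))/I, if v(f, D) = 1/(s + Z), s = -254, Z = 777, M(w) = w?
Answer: -10287933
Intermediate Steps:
z = 627 (z = 262 + 365 = 627)
G = 180 (G = -45*(-4) = 180)
v(f, D) = 1/523 (v(f, D) = 1/(-254 + 777) = 1/523)
I = 1/523 ≈ 0.0019120
(237*(-83))/I = (237*(-83))/(1/523) = -19671*523 = -10287933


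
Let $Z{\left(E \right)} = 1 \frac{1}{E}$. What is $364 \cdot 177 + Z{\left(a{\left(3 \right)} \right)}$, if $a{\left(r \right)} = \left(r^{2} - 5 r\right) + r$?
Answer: $\frac{193283}{3} \approx 64428.0$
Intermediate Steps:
$a{\left(r \right)} = r^{2} - 4 r$
$Z{\left(E \right)} = \frac{1}{E}$
$364 \cdot 177 + Z{\left(a{\left(3 \right)} \right)} = 364 \cdot 177 + \frac{1}{3 \left(-4 + 3\right)} = 64428 + \frac{1}{3 \left(-1\right)} = 64428 + \frac{1}{-3} = 64428 - \frac{1}{3} = \frac{193283}{3}$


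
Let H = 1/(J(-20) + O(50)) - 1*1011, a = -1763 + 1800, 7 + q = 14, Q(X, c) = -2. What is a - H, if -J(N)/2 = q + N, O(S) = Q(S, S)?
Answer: 25151/24 ≈ 1048.0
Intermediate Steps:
O(S) = -2
q = 7 (q = -7 + 14 = 7)
J(N) = -14 - 2*N (J(N) = -2*(7 + N) = -14 - 2*N)
a = 37
H = -24263/24 (H = 1/((-14 - 2*(-20)) - 2) - 1*1011 = 1/((-14 + 40) - 2) - 1011 = 1/(26 - 2) - 1011 = 1/24 - 1011 = -24263/24 ≈ -1011.0)
a - H = 37 - 1*(-24263/24) = 37 + 24263/24 = 25151/24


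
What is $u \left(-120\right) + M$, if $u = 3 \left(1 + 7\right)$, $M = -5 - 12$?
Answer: $-2897$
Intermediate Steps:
$M = -17$ ($M = -5 - 12 = -17$)
$u = 24$ ($u = 3 \cdot 8 = 24$)
$u \left(-120\right) + M = 24 \left(-120\right) - 17 = -2880 - 17 = -2897$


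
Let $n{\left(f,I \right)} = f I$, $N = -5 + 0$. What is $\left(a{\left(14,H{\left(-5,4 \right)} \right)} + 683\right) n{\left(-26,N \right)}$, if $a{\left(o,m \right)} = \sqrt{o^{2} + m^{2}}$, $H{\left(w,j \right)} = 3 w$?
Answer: $88790 + 130 \sqrt{421} \approx 91457.0$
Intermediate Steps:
$N = -5$
$n{\left(f,I \right)} = I f$
$a{\left(o,m \right)} = \sqrt{m^{2} + o^{2}}$
$\left(a{\left(14,H{\left(-5,4 \right)} \right)} + 683\right) n{\left(-26,N \right)} = \left(\sqrt{\left(3 \left(-5\right)\right)^{2} + 14^{2}} + 683\right) \left(\left(-5\right) \left(-26\right)\right) = \left(\sqrt{\left(-15\right)^{2} + 196} + 683\right) 130 = \left(\sqrt{225 + 196} + 683\right) 130 = \left(\sqrt{421} + 683\right) 130 = \left(683 + \sqrt{421}\right) 130 = 88790 + 130 \sqrt{421}$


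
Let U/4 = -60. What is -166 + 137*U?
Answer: -33046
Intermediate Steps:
U = -240 (U = 4*(-60) = -240)
-166 + 137*U = -166 + 137*(-240) = -166 - 32880 = -33046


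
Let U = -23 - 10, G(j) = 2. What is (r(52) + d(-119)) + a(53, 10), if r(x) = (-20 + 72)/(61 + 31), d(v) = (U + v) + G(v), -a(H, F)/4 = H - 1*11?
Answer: -7301/23 ≈ -317.43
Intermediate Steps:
U = -33
a(H, F) = 44 - 4*H (a(H, F) = -4*(H - 1*11) = -4*(H - 11) = -4*(-11 + H) = 44 - 4*H)
d(v) = -31 + v (d(v) = (-33 + v) + 2 = -31 + v)
r(x) = 13/23 (r(x) = 52/92 = 52*(1/92) = 13/23)
(r(52) + d(-119)) + a(53, 10) = (13/23 + (-31 - 119)) + (44 - 4*53) = (13/23 - 150) + (44 - 212) = -3437/23 - 168 = -7301/23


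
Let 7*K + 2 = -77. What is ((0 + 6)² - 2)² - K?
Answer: 8171/7 ≈ 1167.3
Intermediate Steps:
K = -79/7 (K = -2/7 + (⅐)*(-77) = -2/7 - 11 = -79/7 ≈ -11.286)
((0 + 6)² - 2)² - K = ((0 + 6)² - 2)² - 1*(-79/7) = (6² - 2)² + 79/7 = (36 - 2)² + 79/7 = 34² + 79/7 = 1156 + 79/7 = 8171/7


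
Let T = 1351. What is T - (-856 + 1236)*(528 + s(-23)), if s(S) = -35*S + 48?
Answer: -523429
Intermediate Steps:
s(S) = 48 - 35*S
T - (-856 + 1236)*(528 + s(-23)) = 1351 - (-856 + 1236)*(528 + (48 - 35*(-23))) = 1351 - 380*(528 + (48 + 805)) = 1351 - 380*(528 + 853) = 1351 - 380*1381 = 1351 - 1*524780 = 1351 - 524780 = -523429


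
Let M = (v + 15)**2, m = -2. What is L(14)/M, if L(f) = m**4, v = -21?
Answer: 4/9 ≈ 0.44444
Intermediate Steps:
M = 36 (M = (-21 + 15)**2 = (-6)**2 = 36)
L(f) = 16 (L(f) = (-2)**4 = 16)
L(14)/M = 16/36 = 16*(1/36) = 4/9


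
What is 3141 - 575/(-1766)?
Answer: 5547581/1766 ≈ 3141.3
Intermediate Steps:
3141 - 575/(-1766) = 3141 - 575*(-1/1766) = 3141 + 575/1766 = 5547581/1766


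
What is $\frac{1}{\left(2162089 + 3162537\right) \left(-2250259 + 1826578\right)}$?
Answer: $- \frac{1}{2255942868306} \approx -4.4327 \cdot 10^{-13}$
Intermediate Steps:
$\frac{1}{\left(2162089 + 3162537\right) \left(-2250259 + 1826578\right)} = \frac{1}{5324626 \left(-423681\right)} = \frac{1}{-2255942868306} = - \frac{1}{2255942868306}$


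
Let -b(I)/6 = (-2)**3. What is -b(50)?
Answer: -48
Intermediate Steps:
b(I) = 48 (b(I) = -6*(-2)**3 = -6*(-8) = 48)
-b(50) = -1*48 = -48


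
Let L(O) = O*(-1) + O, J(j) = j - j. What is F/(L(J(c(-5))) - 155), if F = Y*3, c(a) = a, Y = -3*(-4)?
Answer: -36/155 ≈ -0.23226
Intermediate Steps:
Y = 12
J(j) = 0
L(O) = 0 (L(O) = -O + O = 0)
F = 36 (F = 12*3 = 36)
F/(L(J(c(-5))) - 155) = 36/(0 - 155) = 36/(-155) = 36*(-1/155) = -36/155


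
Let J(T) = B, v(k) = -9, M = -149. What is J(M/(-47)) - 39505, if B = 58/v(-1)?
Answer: -355603/9 ≈ -39511.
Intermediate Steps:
B = -58/9 (B = 58/(-9) = 58*(-⅑) = -58/9 ≈ -6.4444)
J(T) = -58/9
J(M/(-47)) - 39505 = -58/9 - 39505 = -355603/9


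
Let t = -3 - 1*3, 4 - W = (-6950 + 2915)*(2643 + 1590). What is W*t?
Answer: -102480954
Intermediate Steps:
W = 17080159 (W = 4 - (-6950 + 2915)*(2643 + 1590) = 4 - (-4035)*4233 = 4 - 1*(-17080155) = 4 + 17080155 = 17080159)
t = -6 (t = -3 - 3 = -6)
W*t = 17080159*(-6) = -102480954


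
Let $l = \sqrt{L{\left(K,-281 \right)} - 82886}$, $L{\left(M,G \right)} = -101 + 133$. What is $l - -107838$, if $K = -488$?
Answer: $107838 + 3 i \sqrt{9206} \approx 1.0784 \cdot 10^{5} + 287.84 i$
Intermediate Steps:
$L{\left(M,G \right)} = 32$
$l = 3 i \sqrt{9206}$ ($l = \sqrt{32 - 82886} = \sqrt{-82854} = 3 i \sqrt{9206} \approx 287.84 i$)
$l - -107838 = 3 i \sqrt{9206} - -107838 = 3 i \sqrt{9206} + 107838 = 107838 + 3 i \sqrt{9206}$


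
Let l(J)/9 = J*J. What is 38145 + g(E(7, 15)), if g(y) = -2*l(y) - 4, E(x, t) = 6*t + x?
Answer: -131221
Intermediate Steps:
l(J) = 9*J² (l(J) = 9*(J*J) = 9*J²)
E(x, t) = x + 6*t
g(y) = -4 - 18*y² (g(y) = -18*y² - 4 = -4 - 18*y²)
38145 + g(E(7, 15)) = 38145 + (-4 - 18*(7 + 6*15)²) = 38145 + (-4 - 18*(7 + 90)²) = 38145 + (-4 - 18*97²) = 38145 + (-4 - 18*9409) = 38145 + (-4 - 169362) = 38145 - 169366 = -131221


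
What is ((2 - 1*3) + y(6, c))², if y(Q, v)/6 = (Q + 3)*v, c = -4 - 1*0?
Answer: 47089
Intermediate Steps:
c = -4 (c = -4 + 0 = -4)
y(Q, v) = 6*v*(3 + Q) (y(Q, v) = 6*((Q + 3)*v) = 6*((3 + Q)*v) = 6*(v*(3 + Q)) = 6*v*(3 + Q))
((2 - 1*3) + y(6, c))² = ((2 - 1*3) + 6*(-4)*(3 + 6))² = ((2 - 3) + 6*(-4)*9)² = (-1 - 216)² = (-217)² = 47089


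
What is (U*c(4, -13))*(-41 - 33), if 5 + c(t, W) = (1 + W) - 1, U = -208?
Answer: -277056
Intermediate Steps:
c(t, W) = -5 + W (c(t, W) = -5 + ((1 + W) - 1) = -5 + W)
(U*c(4, -13))*(-41 - 33) = (-208*(-5 - 13))*(-41 - 33) = -208*(-18)*(-74) = 3744*(-74) = -277056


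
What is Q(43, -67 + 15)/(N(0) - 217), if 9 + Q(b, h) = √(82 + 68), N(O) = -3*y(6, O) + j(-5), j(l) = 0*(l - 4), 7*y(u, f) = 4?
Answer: 63/1531 - 35*√6/1531 ≈ -0.014848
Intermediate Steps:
y(u, f) = 4/7 (y(u, f) = (⅐)*4 = 4/7)
j(l) = 0 (j(l) = 0*(-4 + l) = 0)
N(O) = -12/7 (N(O) = -3*4/7 + 0 = -12/7 + 0 = -12/7)
Q(b, h) = -9 + 5*√6 (Q(b, h) = -9 + √(82 + 68) = -9 + √150 = -9 + 5*√6)
Q(43, -67 + 15)/(N(0) - 217) = (-9 + 5*√6)/(-12/7 - 217) = (-9 + 5*√6)/(-1531/7) = -7*(-9 + 5*√6)/1531 = 63/1531 - 35*√6/1531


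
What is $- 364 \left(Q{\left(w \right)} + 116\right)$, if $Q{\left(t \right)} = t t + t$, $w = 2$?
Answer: $-44408$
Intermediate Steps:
$Q{\left(t \right)} = t + t^{2}$ ($Q{\left(t \right)} = t^{2} + t = t + t^{2}$)
$- 364 \left(Q{\left(w \right)} + 116\right) = - 364 \left(2 \left(1 + 2\right) + 116\right) = - 364 \left(2 \cdot 3 + 116\right) = - 364 \left(6 + 116\right) = \left(-364\right) 122 = -44408$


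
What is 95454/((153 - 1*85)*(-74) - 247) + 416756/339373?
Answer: -30194455418/1791550067 ≈ -16.854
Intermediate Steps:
95454/((153 - 1*85)*(-74) - 247) + 416756/339373 = 95454/((153 - 85)*(-74) - 247) + 416756*(1/339373) = 95454/(68*(-74) - 247) + 416756/339373 = 95454/(-5032 - 247) + 416756/339373 = 95454/(-5279) + 416756/339373 = 95454*(-1/5279) + 416756/339373 = -95454/5279 + 416756/339373 = -30194455418/1791550067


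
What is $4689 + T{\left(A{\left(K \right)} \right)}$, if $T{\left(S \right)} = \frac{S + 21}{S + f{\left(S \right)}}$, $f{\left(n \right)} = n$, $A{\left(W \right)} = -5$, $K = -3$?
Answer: $\frac{23437}{5} \approx 4687.4$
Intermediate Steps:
$T{\left(S \right)} = \frac{21 + S}{2 S}$ ($T{\left(S \right)} = \frac{S + 21}{S + S} = \frac{21 + S}{2 S}$)
$4689 + T{\left(A{\left(K \right)} \right)} = 4689 + \frac{21 - 5}{2 \left(-5\right)} = 4689 + \frac{1}{2} \left(- \frac{1}{5}\right) 16 = 4689 - \frac{8}{5} = \frac{23437}{5}$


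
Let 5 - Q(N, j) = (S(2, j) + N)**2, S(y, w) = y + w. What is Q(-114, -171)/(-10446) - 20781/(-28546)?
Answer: 1251578095/149095758 ≈ 8.3945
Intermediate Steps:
S(y, w) = w + y
Q(N, j) = 5 - (2 + N + j)**2 (Q(N, j) = 5 - ((j + 2) + N)**2 = 5 - ((2 + j) + N)**2 = 5 - (2 + N + j)**2)
Q(-114, -171)/(-10446) - 20781/(-28546) = (5 - (2 - 114 - 171)**2)/(-10446) - 20781/(-28546) = (5 - 1*(-283)**2)*(-1/10446) - 20781*(-1/28546) = (5 - 1*80089)*(-1/10446) + 20781/28546 = (5 - 80089)*(-1/10446) + 20781/28546 = -80084*(-1/10446) + 20781/28546 = 40042/5223 + 20781/28546 = 1251578095/149095758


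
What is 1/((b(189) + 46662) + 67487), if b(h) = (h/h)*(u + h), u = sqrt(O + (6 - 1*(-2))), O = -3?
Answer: 114338/13073178239 - sqrt(5)/13073178239 ≈ 8.7458e-6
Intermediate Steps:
u = sqrt(5) (u = sqrt(-3 + (6 - 1*(-2))) = sqrt(-3 + (6 + 2)) = sqrt(-3 + 8) = sqrt(5) ≈ 2.2361)
b(h) = h + sqrt(5) (b(h) = (h/h)*(sqrt(5) + h) = 1*(h + sqrt(5)) = h + sqrt(5))
1/((b(189) + 46662) + 67487) = 1/(((189 + sqrt(5)) + 46662) + 67487) = 1/((46851 + sqrt(5)) + 67487) = 1/(114338 + sqrt(5))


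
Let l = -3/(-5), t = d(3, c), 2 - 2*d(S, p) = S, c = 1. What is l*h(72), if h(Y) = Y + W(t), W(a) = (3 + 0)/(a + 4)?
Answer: 306/7 ≈ 43.714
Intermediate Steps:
d(S, p) = 1 - S/2
t = -1/2 (t = 1 - 1/2*3 = 1 - 3/2 = -1/2 ≈ -0.50000)
W(a) = 3/(4 + a)
h(Y) = 6/7 + Y (h(Y) = Y + 3/(4 - 1/2) = Y + 3/(7/2) = Y + 3*(2/7) = Y + 6/7 = 6/7 + Y)
l = 3/5 (l = -3*(-1/5) = 3/5 ≈ 0.60000)
l*h(72) = 3*(6/7 + 72)/5 = (3/5)*(510/7) = 306/7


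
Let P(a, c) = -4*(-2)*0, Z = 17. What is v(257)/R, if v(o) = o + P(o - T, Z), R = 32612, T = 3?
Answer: 257/32612 ≈ 0.0078805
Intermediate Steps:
P(a, c) = 0 (P(a, c) = 8*0 = 0)
v(o) = o (v(o) = o + 0 = o)
v(257)/R = 257/32612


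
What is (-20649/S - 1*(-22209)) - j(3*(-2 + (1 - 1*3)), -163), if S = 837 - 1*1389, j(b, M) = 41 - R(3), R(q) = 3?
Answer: 4086347/184 ≈ 22208.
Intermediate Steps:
j(b, M) = 38 (j(b, M) = 41 - 1*3 = 41 - 3 = 38)
S = -552 (S = 837 - 1389 = -552)
(-20649/S - 1*(-22209)) - j(3*(-2 + (1 - 1*3)), -163) = (-20649/(-552) - 1*(-22209)) - 1*38 = (-20649*(-1/552) + 22209) - 38 = (6883/184 + 22209) - 38 = 4093339/184 - 38 = 4086347/184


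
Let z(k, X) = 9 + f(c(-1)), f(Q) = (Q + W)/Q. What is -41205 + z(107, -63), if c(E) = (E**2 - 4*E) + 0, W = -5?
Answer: -41196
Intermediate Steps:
c(E) = E**2 - 4*E
f(Q) = (-5 + Q)/Q (f(Q) = (Q - 5)/Q = (-5 + Q)/Q)
z(k, X) = 9 (z(k, X) = 9 + (-5 - (-4 - 1))/((-(-4 - 1))) = 9 + (-5 - 1*(-5))/((-1*(-5))) = 9 + (-5 + 5)/5 = 9 + (1/5)*0 = 9 + 0 = 9)
-41205 + z(107, -63) = -41205 + 9 = -41196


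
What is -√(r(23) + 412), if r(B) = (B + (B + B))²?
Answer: -√5173 ≈ -71.924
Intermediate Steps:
r(B) = 9*B² (r(B) = (B + 2*B)² = (3*B)² = 9*B²)
-√(r(23) + 412) = -√(9*23² + 412) = -√(9*529 + 412) = -√(4761 + 412) = -√5173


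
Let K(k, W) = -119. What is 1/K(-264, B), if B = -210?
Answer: -1/119 ≈ -0.0084034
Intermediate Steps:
1/K(-264, B) = 1/(-119) = -1/119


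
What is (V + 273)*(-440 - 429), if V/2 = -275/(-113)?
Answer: -27285731/113 ≈ -2.4147e+5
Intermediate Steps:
V = 550/113 (V = 2*(-275/(-113)) = 2*(-275*(-1/113)) = 2*(275/113) = 550/113 ≈ 4.8673)
(V + 273)*(-440 - 429) = (550/113 + 273)*(-440 - 429) = (31399/113)*(-869) = -27285731/113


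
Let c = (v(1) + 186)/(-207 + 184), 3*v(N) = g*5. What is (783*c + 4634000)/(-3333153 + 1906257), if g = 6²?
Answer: -53194691/16409304 ≈ -3.2417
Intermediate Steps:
g = 36
v(N) = 60 (v(N) = (36*5)/3 = (⅓)*180 = 60)
c = -246/23 (c = (60 + 186)/(-207 + 184) = 246/(-23) = 246*(-1/23) = -246/23 ≈ -10.696)
(783*c + 4634000)/(-3333153 + 1906257) = (783*(-246/23) + 4634000)/(-3333153 + 1906257) = (-192618/23 + 4634000)/(-1426896) = (106389382/23)*(-1/1426896) = -53194691/16409304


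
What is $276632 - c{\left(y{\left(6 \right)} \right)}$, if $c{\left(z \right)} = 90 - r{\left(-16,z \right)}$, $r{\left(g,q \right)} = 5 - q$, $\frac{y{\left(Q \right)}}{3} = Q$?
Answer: $276529$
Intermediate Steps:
$y{\left(Q \right)} = 3 Q$
$c{\left(z \right)} = 85 + z$ ($c{\left(z \right)} = 90 - \left(5 - z\right) = 90 + \left(-5 + z\right) = 85 + z$)
$276632 - c{\left(y{\left(6 \right)} \right)} = 276632 - \left(85 + 3 \cdot 6\right) = 276632 - \left(85 + 18\right) = 276632 - 103 = 276529$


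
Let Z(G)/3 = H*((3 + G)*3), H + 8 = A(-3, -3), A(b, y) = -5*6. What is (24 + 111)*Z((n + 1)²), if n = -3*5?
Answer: -9187830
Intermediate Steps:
A(b, y) = -30
H = -38 (H = -8 - 30 = -38)
n = -15
Z(G) = -1026 - 342*G (Z(G) = 3*(-38*(3 + G)*3) = 3*(-38*(9 + 3*G)) = 3*(-342 - 114*G) = -1026 - 342*G)
(24 + 111)*Z((n + 1)²) = (24 + 111)*(-1026 - 342*(-15 + 1)²) = 135*(-1026 - 342*(-14)²) = 135*(-1026 - 342*196) = 135*(-1026 - 67032) = 135*(-68058) = -9187830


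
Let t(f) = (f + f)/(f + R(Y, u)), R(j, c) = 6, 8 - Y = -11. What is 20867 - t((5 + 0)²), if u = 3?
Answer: 646827/31 ≈ 20865.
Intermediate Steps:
Y = 19 (Y = 8 - 1*(-11) = 8 + 11 = 19)
t(f) = 2*f/(6 + f) (t(f) = (f + f)/(f + 6) = (2*f)/(6 + f) = 2*f/(6 + f))
20867 - t((5 + 0)²) = 20867 - 2*(5 + 0)²/(6 + (5 + 0)²) = 20867 - 2*5²/(6 + 5²) = 20867 - 2*25/(6 + 25) = 20867 - 2*25/31 = 20867 - 1*50/31 = 20867 - 50/31 = 646827/31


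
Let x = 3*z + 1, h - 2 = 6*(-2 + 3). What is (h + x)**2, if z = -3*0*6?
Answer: 81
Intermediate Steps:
z = 0 (z = 0*6 = 0)
h = 8 (h = 2 + 6*(-2 + 3) = 2 + 6*1 = 2 + 6 = 8)
x = 1 (x = 3*0 + 1 = 0 + 1 = 1)
(h + x)**2 = (8 + 1)**2 = 9**2 = 81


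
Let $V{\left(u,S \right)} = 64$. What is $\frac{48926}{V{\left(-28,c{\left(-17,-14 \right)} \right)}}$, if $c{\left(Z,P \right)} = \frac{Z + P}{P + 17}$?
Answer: $\frac{24463}{32} \approx 764.47$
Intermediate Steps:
$c{\left(Z,P \right)} = \frac{P + Z}{17 + P}$
$\frac{48926}{V{\left(-28,c{\left(-17,-14 \right)} \right)}} = \frac{48926}{64} = 48926 \cdot \frac{1}{64} = \frac{24463}{32}$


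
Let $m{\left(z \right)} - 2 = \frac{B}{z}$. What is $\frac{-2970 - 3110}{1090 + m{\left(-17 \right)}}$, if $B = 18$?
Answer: $- \frac{51680}{9273} \approx -5.5732$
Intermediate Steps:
$m{\left(z \right)} = 2 + \frac{18}{z}$
$\frac{-2970 - 3110}{1090 + m{\left(-17 \right)}} = \frac{-2970 - 3110}{1090 + \left(2 + \frac{18}{-17}\right)} = - \frac{6080}{1090 + \left(2 + 18 \left(- \frac{1}{17}\right)\right)} = - \frac{6080}{1090 + \left(2 - \frac{18}{17}\right)} = - \frac{6080}{1090 + \frac{16}{17}} = - \frac{6080}{\frac{18546}{17}} = \left(-6080\right) \frac{17}{18546} = - \frac{51680}{9273}$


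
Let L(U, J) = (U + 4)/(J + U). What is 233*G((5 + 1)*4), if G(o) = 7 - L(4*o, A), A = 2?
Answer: 68269/49 ≈ 1393.2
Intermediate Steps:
L(U, J) = (4 + U)/(J + U)
G(o) = 7 - (4 + 4*o)/(2 + 4*o)
233*G((5 + 1)*4) = 233*((5 + 12*((5 + 1)*4))/(1 + 2*((5 + 1)*4))) = 233*((5 + 12*(6*4))/(1 + 2*(6*4))) = 233*((5 + 12*24)/(1 + 2*24)) = 233*((5 + 288)/(1 + 48)) = 233*(293/49) = 68269/49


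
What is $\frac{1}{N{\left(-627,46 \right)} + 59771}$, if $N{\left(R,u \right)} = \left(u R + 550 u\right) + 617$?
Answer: $\frac{1}{56846} \approx 1.7591 \cdot 10^{-5}$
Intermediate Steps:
$N{\left(R,u \right)} = 617 + 550 u + R u$ ($N{\left(R,u \right)} = \left(R u + 550 u\right) + 617 = \left(550 u + R u\right) + 617 = 617 + 550 u + R u$)
$\frac{1}{N{\left(-627,46 \right)} + 59771} = \frac{1}{\left(617 + 550 \cdot 46 - 28842\right) + 59771} = \frac{1}{\left(617 + 25300 - 28842\right) + 59771} = \frac{1}{-2925 + 59771} = \frac{1}{56846}$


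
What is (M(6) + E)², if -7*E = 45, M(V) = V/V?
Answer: 1444/49 ≈ 29.469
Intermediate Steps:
M(V) = 1
E = -45/7 (E = -⅐*45 = -45/7 ≈ -6.4286)
(M(6) + E)² = (1 - 45/7)² = (-38/7)² = 1444/49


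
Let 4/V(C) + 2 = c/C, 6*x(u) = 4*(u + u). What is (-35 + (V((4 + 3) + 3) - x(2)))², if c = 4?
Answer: 58081/36 ≈ 1613.4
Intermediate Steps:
x(u) = 4*u/3 (x(u) = (4*(u + u))/6 = (4*(2*u))/6 = (8*u)/6 = 4*u/3)
V(C) = 4/(-2 + 4/C)
(-35 + (V((4 + 3) + 3) - x(2)))² = (-35 + (-2*((4 + 3) + 3)/(-2 + ((4 + 3) + 3)) - 4*2/3))² = (-35 + (-2*(7 + 3)/(-2 + (7 + 3)) - 1*8/3))² = (-35 + (-2*10/(-2 + 10) - 8/3))² = (-35 + (-2*10/8 - 8/3))² = (-35 + (-2*10*⅛ - 8/3))² = (-35 + (-5/2 - 8/3))² = (-35 - 31/6)² = (-241/6)² = 58081/36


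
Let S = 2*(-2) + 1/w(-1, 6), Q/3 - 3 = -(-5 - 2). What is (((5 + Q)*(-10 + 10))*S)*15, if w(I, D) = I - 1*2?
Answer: 0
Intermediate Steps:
Q = 30 (Q = 9 + 3*(-(-5 - 2)) = 9 + 3*(-1*(-7)) = 9 + 3*7 = 9 + 21 = 30)
w(I, D) = -2 + I (w(I, D) = I - 2 = -2 + I)
S = -13/3 (S = 2*(-2) + 1/(-2 - 1) = -4 + 1/(-3) = -4 - ⅓ = -13/3 ≈ -4.3333)
(((5 + Q)*(-10 + 10))*S)*15 = (((5 + 30)*(-10 + 10))*(-13/3))*15 = ((35*0)*(-13/3))*15 = (0*(-13/3))*15 = 0*15 = 0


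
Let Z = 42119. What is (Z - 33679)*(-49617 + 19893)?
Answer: -250870560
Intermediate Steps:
(Z - 33679)*(-49617 + 19893) = (42119 - 33679)*(-49617 + 19893) = 8440*(-29724) = -250870560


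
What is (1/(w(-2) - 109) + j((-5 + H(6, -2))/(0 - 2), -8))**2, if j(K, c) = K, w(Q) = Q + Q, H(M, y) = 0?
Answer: 316969/51076 ≈ 6.2058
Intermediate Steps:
w(Q) = 2*Q
(1/(w(-2) - 109) + j((-5 + H(6, -2))/(0 - 2), -8))**2 = (1/(2*(-2) - 109) + (-5 + 0)/(0 - 2))**2 = (1/(-4 - 109) - 5/(-2))**2 = (1/(-113) - 5*(-1/2))**2 = (-1/113 + 5/2)**2 = (563/226)**2 = 316969/51076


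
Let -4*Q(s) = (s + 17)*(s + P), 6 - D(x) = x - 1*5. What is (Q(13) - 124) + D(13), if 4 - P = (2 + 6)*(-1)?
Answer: -627/2 ≈ -313.50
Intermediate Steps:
D(x) = 11 - x (D(x) = 6 - (x - 1*5) = 6 - (x - 5) = 6 - (-5 + x) = 6 + (5 - x) = 11 - x)
P = 12 (P = 4 - (2 + 6)*(-1) = 4 - 8*(-1) = 4 - 1*(-8) = 4 + 8 = 12)
Q(s) = -(12 + s)*(17 + s)/4 (Q(s) = -(s + 17)*(s + 12)/4 = -(17 + s)*(12 + s)/4 = -(12 + s)*(17 + s)/4)
(Q(13) - 124) + D(13) = ((-51 - 29/4*13 - ¼*13²) - 124) + (11 - 1*13) = ((-51 - 377/4 - ¼*169) - 124) + (11 - 13) = ((-51 - 377/4 - 169/4) - 124) - 2 = (-375/2 - 124) - 2 = -623/2 - 2 = -627/2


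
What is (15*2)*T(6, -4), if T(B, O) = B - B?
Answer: 0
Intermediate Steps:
T(B, O) = 0
(15*2)*T(6, -4) = (15*2)*0 = 30*0 = 0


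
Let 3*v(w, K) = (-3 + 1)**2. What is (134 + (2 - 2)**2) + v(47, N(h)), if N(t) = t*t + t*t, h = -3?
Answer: 406/3 ≈ 135.33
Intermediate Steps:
N(t) = 2*t**2 (N(t) = t**2 + t**2 = 2*t**2)
v(w, K) = 4/3 (v(w, K) = (-3 + 1)**2/3 = (1/3)*(-2)**2 = (1/3)*4 = 4/3)
(134 + (2 - 2)**2) + v(47, N(h)) = (134 + (2 - 2)**2) + 4/3 = (134 + 0**2) + 4/3 = (134 + 0) + 4/3 = 134 + 4/3 = 406/3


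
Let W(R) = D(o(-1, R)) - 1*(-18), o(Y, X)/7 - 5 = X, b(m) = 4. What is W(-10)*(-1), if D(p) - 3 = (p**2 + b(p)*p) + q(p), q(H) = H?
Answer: -1071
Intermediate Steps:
o(Y, X) = 35 + 7*X
D(p) = 3 + p**2 + 5*p (D(p) = 3 + ((p**2 + 4*p) + p) = 3 + (p**2 + 5*p) = 3 + p**2 + 5*p)
W(R) = 196 + (35 + 7*R)**2 + 35*R (W(R) = (3 + (35 + 7*R)**2 + 5*(35 + 7*R)) - 1*(-18) = (3 + (35 + 7*R)**2 + (175 + 35*R)) + 18 = (178 + (35 + 7*R)**2 + 35*R) + 18 = 196 + (35 + 7*R)**2 + 35*R)
W(-10)*(-1) = (1421 + 49*(-10)**2 + 525*(-10))*(-1) = (1421 + 49*100 - 5250)*(-1) = (1421 + 4900 - 5250)*(-1) = 1071*(-1) = -1071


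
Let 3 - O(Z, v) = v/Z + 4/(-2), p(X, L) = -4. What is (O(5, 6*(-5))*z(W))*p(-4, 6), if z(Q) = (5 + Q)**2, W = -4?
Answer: -44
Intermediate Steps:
O(Z, v) = 5 - v/Z (O(Z, v) = 3 - (v/Z + 4/(-2)) = 3 - (v/Z + 4*(-1/2)) = 3 - (v/Z - 2) = 3 - (-2 + v/Z) = 3 + (2 - v/Z) = 5 - v/Z)
(O(5, 6*(-5))*z(W))*p(-4, 6) = ((5 - 1*6*(-5)/5)*(5 - 4)**2)*(-4) = ((5 - 1*(-30)*1/5)*1**2)*(-4) = ((5 + 6)*1)*(-4) = (11*1)*(-4) = 11*(-4) = -44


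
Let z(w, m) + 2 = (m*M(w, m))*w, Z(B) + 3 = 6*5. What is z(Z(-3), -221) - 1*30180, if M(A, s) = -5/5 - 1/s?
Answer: -24242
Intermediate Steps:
M(A, s) = -1 - 1/s (M(A, s) = -5*⅕ - 1/s = -1 - 1/s)
Z(B) = 27 (Z(B) = -3 + 6*5 = -3 + 30 = 27)
z(w, m) = -2 + w*(-1 - m) (z(w, m) = -2 + (m*((-1 - m)/m))*w = -2 + (-1 - m)*w = -2 + w*(-1 - m))
z(Z(-3), -221) - 1*30180 = (-2 - 1*27*(1 - 221)) - 1*30180 = (-2 - 1*27*(-220)) - 30180 = (-2 + 5940) - 30180 = 5938 - 30180 = -24242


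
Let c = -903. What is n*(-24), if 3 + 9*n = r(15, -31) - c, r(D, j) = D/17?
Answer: -40840/17 ≈ -2402.4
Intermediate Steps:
r(D, j) = D/17 (r(D, j) = D*(1/17) = D/17)
n = 5105/51 (n = -⅓ + ((1/17)*15 - 1*(-903))/9 = -⅓ + (15/17 + 903)/9 = -⅓ + (⅑)*(15366/17) = -⅓ + 5122/51 = 5105/51 ≈ 100.10)
n*(-24) = (5105/51)*(-24) = -40840/17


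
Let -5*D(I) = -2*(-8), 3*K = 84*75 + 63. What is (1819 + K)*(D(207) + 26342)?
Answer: 103774872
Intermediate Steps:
K = 2121 (K = (84*75 + 63)/3 = (6300 + 63)/3 = (⅓)*6363 = 2121)
D(I) = -16/5 (D(I) = -(-2)*(-8)/5 = -⅕*16 = -16/5)
(1819 + K)*(D(207) + 26342) = (1819 + 2121)*(-16/5 + 26342) = 3940*(131694/5) = 103774872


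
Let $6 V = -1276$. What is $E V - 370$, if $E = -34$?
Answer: $\frac{20582}{3} \approx 6860.7$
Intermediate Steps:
$V = - \frac{638}{3}$ ($V = \frac{1}{6} \left(-1276\right) = - \frac{638}{3} \approx -212.67$)
$E V - 370 = \left(-34\right) \left(- \frac{638}{3}\right) - 370 = \frac{21692}{3} - 370 = \frac{20582}{3}$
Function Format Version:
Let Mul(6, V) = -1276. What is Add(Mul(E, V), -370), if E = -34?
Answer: Rational(20582, 3) ≈ 6860.7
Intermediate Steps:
V = Rational(-638, 3) (V = Mul(Rational(1, 6), -1276) = Rational(-638, 3) ≈ -212.67)
Add(Mul(E, V), -370) = Add(Mul(-34, Rational(-638, 3)), -370) = Add(Rational(21692, 3), -370) = Rational(20582, 3)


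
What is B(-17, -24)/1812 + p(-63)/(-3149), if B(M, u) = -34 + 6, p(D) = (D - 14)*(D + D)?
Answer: -4417049/1426497 ≈ -3.0964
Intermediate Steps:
p(D) = 2*D*(-14 + D) (p(D) = (-14 + D)*(2*D) = 2*D*(-14 + D))
B(M, u) = -28
B(-17, -24)/1812 + p(-63)/(-3149) = -28/1812 + (2*(-63)*(-14 - 63))/(-3149) = -28*1/1812 + (2*(-63)*(-77))*(-1/3149) = -7/453 + 9702*(-1/3149) = -7/453 - 9702/3149 = -4417049/1426497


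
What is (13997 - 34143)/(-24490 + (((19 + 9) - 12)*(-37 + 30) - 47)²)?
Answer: -2878/113 ≈ -25.469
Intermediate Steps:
(13997 - 34143)/(-24490 + (((19 + 9) - 12)*(-37 + 30) - 47)²) = -20146/(-24490 + ((28 - 12)*(-7) - 47)²) = -20146/(-24490 + (16*(-7) - 47)²) = -20146/(-24490 + (-112 - 47)²) = -20146/(-24490 + (-159)²) = -20146/(-24490 + 25281) = -20146/791 = -20146*1/791 = -2878/113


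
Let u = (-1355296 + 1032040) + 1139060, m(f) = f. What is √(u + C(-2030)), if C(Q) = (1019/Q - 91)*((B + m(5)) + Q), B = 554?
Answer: √3916517364970/2030 ≈ 974.89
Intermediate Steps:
u = 815804 (u = -323256 + 1139060 = 815804)
C(Q) = (-91 + 1019/Q)*(559 + Q) (C(Q) = (1019/Q - 91)*((554 + 5) + Q) = (-91 + 1019/Q)*(559 + Q))
√(u + C(-2030)) = √(815804 + (-49850 - 91*(-2030) + 569621/(-2030))) = √(815804 + (-49850 + 184730 + 569621*(-1/2030))) = √(815804 + (-49850 + 184730 - 569621/2030)) = √(815804 + 273236779/2030) = √(1929318899/2030) = √3916517364970/2030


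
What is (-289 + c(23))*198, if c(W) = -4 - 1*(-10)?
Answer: -56034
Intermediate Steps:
c(W) = 6 (c(W) = -4 + 10 = 6)
(-289 + c(23))*198 = (-289 + 6)*198 = -283*198 = -56034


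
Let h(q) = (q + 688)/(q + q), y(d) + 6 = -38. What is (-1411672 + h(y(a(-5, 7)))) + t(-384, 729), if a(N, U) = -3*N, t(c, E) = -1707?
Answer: -31094499/22 ≈ -1.4134e+6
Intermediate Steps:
y(d) = -44 (y(d) = -6 - 38 = -44)
h(q) = (688 + q)/(2*q) (h(q) = (688 + q)/((2*q)) = (688 + q)*(1/(2*q)) = (688 + q)/(2*q))
(-1411672 + h(y(a(-5, 7)))) + t(-384, 729) = (-1411672 + (½)*(688 - 44)/(-44)) - 1707 = (-1411672 + (½)*(-1/44)*644) - 1707 = (-1411672 - 161/22) - 1707 = -31056945/22 - 1707 = -31094499/22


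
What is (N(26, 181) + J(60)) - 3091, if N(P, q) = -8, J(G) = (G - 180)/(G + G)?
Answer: -3100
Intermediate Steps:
J(G) = (-180 + G)/(2*G) (J(G) = (-180 + G)/((2*G)) = (-180 + G)*(1/(2*G)) = (-180 + G)/(2*G))
(N(26, 181) + J(60)) - 3091 = (-8 + (½)*(-180 + 60)/60) - 3091 = (-8 + (½)*(1/60)*(-120)) - 3091 = (-8 - 1) - 3091 = -9 - 3091 = -3100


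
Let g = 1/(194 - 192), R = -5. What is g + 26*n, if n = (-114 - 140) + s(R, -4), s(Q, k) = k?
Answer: -13415/2 ≈ -6707.5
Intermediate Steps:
n = -258 (n = (-114 - 140) - 4 = -254 - 4 = -258)
g = ½ (g = 1/2 = ½ ≈ 0.50000)
g + 26*n = ½ + 26*(-258) = ½ - 6708 = -13415/2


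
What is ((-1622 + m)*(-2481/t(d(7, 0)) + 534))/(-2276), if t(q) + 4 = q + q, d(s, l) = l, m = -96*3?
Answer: 4409235/4552 ≈ 968.64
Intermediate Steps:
m = -288
t(q) = -4 + 2*q (t(q) = -4 + (q + q) = -4 + 2*q)
((-1622 + m)*(-2481/t(d(7, 0)) + 534))/(-2276) = ((-1622 - 288)*(-2481/(-4 + 2*0) + 534))/(-2276) = -1910*(-2481/(-4 + 0) + 534)*(-1/2276) = -1910*(-2481/(-4) + 534)*(-1/2276) = -1910*(-2481*(-¼) + 534)*(-1/2276) = -1910*(2481/4 + 534)*(-1/2276) = -1910*4617/4*(-1/2276) = -4409235/2*(-1/2276) = 4409235/4552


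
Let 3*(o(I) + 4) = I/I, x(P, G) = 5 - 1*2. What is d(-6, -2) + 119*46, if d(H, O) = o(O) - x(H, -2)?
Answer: 16402/3 ≈ 5467.3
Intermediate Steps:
x(P, G) = 3 (x(P, G) = 5 - 2 = 3)
o(I) = -11/3 (o(I) = -4 + (I/I)/3 = -4 + (⅓)*1 = -4 + ⅓ = -11/3)
d(H, O) = -20/3 (d(H, O) = -11/3 - 1*3 = -11/3 - 3 = -20/3)
d(-6, -2) + 119*46 = -20/3 + 119*46 = -20/3 + 5474 = 16402/3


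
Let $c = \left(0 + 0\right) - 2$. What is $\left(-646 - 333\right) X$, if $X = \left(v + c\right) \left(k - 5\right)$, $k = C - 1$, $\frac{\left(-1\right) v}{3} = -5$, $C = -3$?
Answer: $114543$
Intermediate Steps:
$v = 15$ ($v = \left(-3\right) \left(-5\right) = 15$)
$c = -2$ ($c = 0 - 2 = -2$)
$k = -4$ ($k = -3 - 1 = -4$)
$X = -117$ ($X = \left(15 - 2\right) \left(-4 - 5\right) = 13 \left(-9\right) = -117$)
$\left(-646 - 333\right) X = \left(-646 - 333\right) \left(-117\right) = \left(-979\right) \left(-117\right) = 114543$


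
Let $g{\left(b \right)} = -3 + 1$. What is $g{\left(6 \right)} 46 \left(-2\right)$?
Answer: $184$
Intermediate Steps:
$g{\left(b \right)} = -2$
$g{\left(6 \right)} 46 \left(-2\right) = \left(-2\right) 46 \left(-2\right) = \left(-92\right) \left(-2\right) = 184$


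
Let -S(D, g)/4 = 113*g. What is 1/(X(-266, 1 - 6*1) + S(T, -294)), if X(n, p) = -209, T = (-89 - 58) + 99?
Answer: 1/132679 ≈ 7.5370e-6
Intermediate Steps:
T = -48 (T = -147 + 99 = -48)
S(D, g) = -452*g
1/(X(-266, 1 - 6*1) + S(T, -294)) = 1/(-209 - 452*(-294)) = 1/(-209 + 132888) = 1/132679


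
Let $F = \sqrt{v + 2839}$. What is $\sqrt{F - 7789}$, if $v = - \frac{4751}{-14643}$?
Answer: $\frac{\sqrt{-185566390029 + 9762 \sqrt{16911130739}}}{4881} \approx 87.953 i$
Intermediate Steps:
$v = \frac{4751}{14643}$ ($v = \left(-4751\right) \left(- \frac{1}{14643}\right) = \frac{4751}{14643} \approx 0.32446$)
$F = \frac{2 \sqrt{16911130739}}{4881}$ ($F = \sqrt{\frac{4751}{14643} + 2839} = \sqrt{\frac{41576228}{14643}} = \frac{2 \sqrt{16911130739}}{4881} \approx 53.285$)
$\sqrt{F - 7789} = \sqrt{\frac{2 \sqrt{16911130739}}{4881} - 7789} = \sqrt{-7789 + \frac{2 \sqrt{16911130739}}{4881}}$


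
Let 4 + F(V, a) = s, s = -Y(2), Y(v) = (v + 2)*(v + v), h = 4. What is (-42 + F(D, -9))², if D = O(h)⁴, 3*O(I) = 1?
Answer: 3844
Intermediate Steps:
Y(v) = 2*v*(2 + v) (Y(v) = (2 + v)*(2*v) = 2*v*(2 + v))
O(I) = ⅓ (O(I) = (⅓)*1 = ⅓)
D = 1/81 (D = (⅓)⁴ = 1/81 ≈ 0.012346)
s = -16 (s = -2*2*(2 + 2) = -2*2*4 = -1*16 = -16)
F(V, a) = -20 (F(V, a) = -4 - 16 = -20)
(-42 + F(D, -9))² = (-42 - 20)² = (-62)² = 3844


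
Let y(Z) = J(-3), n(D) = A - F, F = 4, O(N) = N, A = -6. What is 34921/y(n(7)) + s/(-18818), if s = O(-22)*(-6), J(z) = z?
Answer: -328571887/28227 ≈ -11640.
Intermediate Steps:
n(D) = -10 (n(D) = -6 - 1*4 = -6 - 4 = -10)
y(Z) = -3
s = 132 (s = -22*(-6) = 132)
34921/y(n(7)) + s/(-18818) = 34921/(-3) + 132/(-18818) = 34921*(-⅓) + 132*(-1/18818) = -34921/3 - 66/9409 = -328571887/28227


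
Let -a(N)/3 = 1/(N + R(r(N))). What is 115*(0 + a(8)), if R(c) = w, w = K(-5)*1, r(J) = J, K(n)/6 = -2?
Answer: 345/4 ≈ 86.250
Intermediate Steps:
K(n) = -12 (K(n) = 6*(-2) = -12)
w = -12 (w = -12*1 = -12)
R(c) = -12
a(N) = -3/(-12 + N) (a(N) = -3/(N - 12) = -3/(-12 + N))
115*(0 + a(8)) = 115*(0 - 3/(-12 + 8)) = 115*(0 - 3/(-4)) = 115*(0 - 3*(-¼)) = 115*(0 + ¾) = 115*(¾) = 345/4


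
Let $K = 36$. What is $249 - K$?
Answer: $213$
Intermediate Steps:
$249 - K = 249 - 36 = 213$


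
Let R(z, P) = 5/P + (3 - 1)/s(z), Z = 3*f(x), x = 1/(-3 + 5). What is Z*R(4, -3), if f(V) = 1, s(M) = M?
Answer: -7/2 ≈ -3.5000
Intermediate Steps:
x = ½ (x = 1/2 = ½ ≈ 0.50000)
Z = 3 (Z = 3*1 = 3)
R(z, P) = 2/z + 5/P (R(z, P) = 5/P + (3 - 1)/z = 5/P + 2/z = 2/z + 5/P)
Z*R(4, -3) = 3*(2/4 + 5/(-3)) = 3*(2*(¼) + 5*(-⅓)) = 3*(½ - 5/3) = 3*(-7/6) = -7/2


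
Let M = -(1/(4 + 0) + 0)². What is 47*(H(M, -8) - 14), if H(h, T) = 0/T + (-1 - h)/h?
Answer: 47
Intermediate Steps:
M = -1/16 (M = -(1/4 + 0)² = -(¼ + 0)² = -(¼)² = -1*1/16 = -1/16 ≈ -0.062500)
H(h, T) = (-1 - h)/h (H(h, T) = 0 + (-1 - h)/h = (-1 - h)/h)
47*(H(M, -8) - 14) = 47*((-1 - 1*(-1/16))/(-1/16) - 14) = 47*(-16*(-1 + 1/16) - 14) = 47*(-16*(-15/16) - 14) = 47*(15 - 14) = 47*1 = 47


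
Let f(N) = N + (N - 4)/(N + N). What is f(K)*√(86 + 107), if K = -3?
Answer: -11*√193/6 ≈ -25.469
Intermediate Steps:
f(N) = N + (-4 + N)/(2*N) (f(N) = N + (-4 + N)/((2*N)) = N + (-4 + N)*(1/(2*N)) = N + (-4 + N)/(2*N))
f(K)*√(86 + 107) = (½ - 3 - 2/(-3))*√(86 + 107) = (½ - 3 - 2*(-⅓))*√193 = (½ - 3 + ⅔)*√193 = -11*√193/6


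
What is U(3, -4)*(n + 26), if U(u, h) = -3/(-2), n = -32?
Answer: -9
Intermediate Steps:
U(u, h) = 3/2 (U(u, h) = -3*(-½) = 3/2)
U(3, -4)*(n + 26) = 3*(-32 + 26)/2 = (3/2)*(-6) = -9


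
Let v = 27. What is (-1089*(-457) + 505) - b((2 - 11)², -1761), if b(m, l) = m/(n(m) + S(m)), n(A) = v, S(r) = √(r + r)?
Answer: 3487219/7 + 9*√2/7 ≈ 4.9818e+5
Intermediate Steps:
S(r) = √2*√r (S(r) = √(2*r) = √2*√r)
n(A) = 27
b(m, l) = m/(27 + √2*√m)
(-1089*(-457) + 505) - b((2 - 11)², -1761) = (-1089*(-457) + 505) - (2 - 11)²/(27 + √2*√((2 - 11)²)) = (497673 + 505) - (-9)²/(27 + √2*√((-9)²)) = 498178 - 81/(27 + √2*√81) = 498178 - 81/(27 + √2*9) = 498178 - 81/(27 + 9*√2)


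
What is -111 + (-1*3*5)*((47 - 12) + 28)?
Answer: -1056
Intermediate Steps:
-111 + (-1*3*5)*((47 - 12) + 28) = -111 + (-3*5)*(35 + 28) = -111 - 15*63 = -111 - 945 = -1056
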